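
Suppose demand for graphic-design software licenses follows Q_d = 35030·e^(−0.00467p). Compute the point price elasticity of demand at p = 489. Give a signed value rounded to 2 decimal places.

dQ_d/dp = −0.00467·Q_d = -16.6721. At p = 489, Q_d = 3570.03.
Ed = (dQ_d/dp)·(p/Q_d) = (-16.6721) × (489/3570.03) = -2.2836…

-2.28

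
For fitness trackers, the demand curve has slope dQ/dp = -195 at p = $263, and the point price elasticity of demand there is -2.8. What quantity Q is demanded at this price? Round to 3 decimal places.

18316.071

Ed = (dQ/dp)·(p/Q) ⇒ Q = (dQ/dp)·p/Ed = (-195)·263/(-2.8) = 18316.07142…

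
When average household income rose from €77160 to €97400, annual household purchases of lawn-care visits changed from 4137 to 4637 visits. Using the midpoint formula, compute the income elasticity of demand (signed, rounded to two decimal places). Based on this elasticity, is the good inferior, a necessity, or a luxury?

%ΔQ = (4637 − 4137)/[( 4137 + 4637)/2] = 500/4387 = 0.113973…
%ΔIncome = (97400 − 77160)/[( 77160 + 97400)/2] = 20240/87280 = 0.231897…
E_income = (500/4387) / (20240/87280) = 0.4914…
0 < E_income < 1 ⇒ normal good, necessity.

0.49; necessity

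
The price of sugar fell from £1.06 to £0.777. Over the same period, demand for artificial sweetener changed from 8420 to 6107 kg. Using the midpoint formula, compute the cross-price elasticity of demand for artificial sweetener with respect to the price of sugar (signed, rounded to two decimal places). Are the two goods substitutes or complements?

%ΔQ_{artificial sweetener} = (6107 − 8420)/avg = -2313/7263.5 = -0.318441…
%ΔP_{sugar} = (0.777 − 1.06)/avg = -0.283/0.9185 = -0.308111…
E_cross = (-2313/7263.5) / (-0.283/0.9185) = 1.0335…
E_cross > 0 ⇒ the goods are substitutes.

1.03; substitutes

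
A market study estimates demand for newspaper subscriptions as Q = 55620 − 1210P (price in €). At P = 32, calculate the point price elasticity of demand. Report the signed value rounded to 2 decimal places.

-2.29

dQ/dP = −1210. At P = 32, Q = 55620 − 1210(32) = 16900.
Ed = (dQ/dP)·(P/Q) = −1210 × (32/16900) = -2.2911…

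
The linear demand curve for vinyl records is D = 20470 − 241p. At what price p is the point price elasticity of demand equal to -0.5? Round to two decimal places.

Ed = −241p/(20470 − 241p). Set this equal to -0.5:
241p = 0.5·(20470 − 241p) ⇒ 241p(1 + 0.5) = 0.5·20470
p = 0.5·20470 / (241·1.5) = 28.3125…

28.31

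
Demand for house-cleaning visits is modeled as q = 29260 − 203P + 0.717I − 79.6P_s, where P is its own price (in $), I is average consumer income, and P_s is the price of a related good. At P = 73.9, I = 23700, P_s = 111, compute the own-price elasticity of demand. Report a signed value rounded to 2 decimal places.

At the given values, q = 29260 − 203(73.9) + 0.717(23700) − 79.6(111) = 22415.6.
∂q/∂P = −203.
E = (-203) × (73.9/22415.6) = -0.6692…

-0.67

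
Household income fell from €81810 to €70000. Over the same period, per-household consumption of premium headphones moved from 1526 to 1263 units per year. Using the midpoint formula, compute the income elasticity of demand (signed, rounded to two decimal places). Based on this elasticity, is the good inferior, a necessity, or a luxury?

1.21; luxury

%ΔQ = (1263 − 1526)/[( 1526 + 1263)/2] = -263/1394.5 = -0.188598…
%ΔIncome = (70000 − 81810)/[( 81810 + 70000)/2] = -11810/75905 = -0.155589…
E_income = (-263/1394.5) / (-11810/75905) = 1.2121…
E_income > 1 ⇒ normal good, luxury.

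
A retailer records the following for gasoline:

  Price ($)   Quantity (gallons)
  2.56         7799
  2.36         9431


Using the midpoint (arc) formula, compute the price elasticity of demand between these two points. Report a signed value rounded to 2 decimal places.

-2.33

%ΔQ = (9431 − 7799) / [(7799 + 9431)/2] = 1632/8615 = 0.189437…
%ΔP = (2.36 − 2.56) / [(2.56 + 2.36)/2] = -0.2/2.46 = -0.081300…
Arc Ed = %ΔQ / %ΔP = (1632/8615) / (-0.2/2.46) = -2.3300…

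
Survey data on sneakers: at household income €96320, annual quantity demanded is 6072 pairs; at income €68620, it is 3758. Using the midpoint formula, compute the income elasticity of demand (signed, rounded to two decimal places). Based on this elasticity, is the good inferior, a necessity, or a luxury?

1.40; luxury

%ΔQ = (3758 − 6072)/[( 6072 + 3758)/2] = -2314/4915 = -0.470803…
%ΔIncome = (68620 − 96320)/[( 96320 + 68620)/2] = -27700/82470 = -0.335879…
E_income = (-2314/4915) / (-27700/82470) = 1.4017…
E_income > 1 ⇒ normal good, luxury.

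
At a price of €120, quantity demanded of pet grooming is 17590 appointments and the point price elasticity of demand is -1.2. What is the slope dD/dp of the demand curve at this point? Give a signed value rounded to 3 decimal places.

-175.900

Ed = (dD/dp)·(p/D) ⇒ dD/dp = Ed·D/p = (-1.2)·17590/120 = -175.9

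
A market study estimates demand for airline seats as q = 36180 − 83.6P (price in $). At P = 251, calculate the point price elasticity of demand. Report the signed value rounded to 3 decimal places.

dq/dP = −83.6. At P = 251, q = 36180 − 83.6(251) = 15196.4.
Ed = (dq/dP)·(P/q) = −83.6 × (251/15196.4) = -1.38082…

-1.381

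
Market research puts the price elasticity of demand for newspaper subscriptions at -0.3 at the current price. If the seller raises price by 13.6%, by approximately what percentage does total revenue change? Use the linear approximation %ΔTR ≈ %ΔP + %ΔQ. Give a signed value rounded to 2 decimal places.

%ΔQ ≈ Ed × %ΔP = (-0.3) × (+13.6%) = -4.0800%
%ΔTR ≈ %ΔP + %ΔQ = (+13.6%) + (-4.0800%) = +9.5200%

+9.52%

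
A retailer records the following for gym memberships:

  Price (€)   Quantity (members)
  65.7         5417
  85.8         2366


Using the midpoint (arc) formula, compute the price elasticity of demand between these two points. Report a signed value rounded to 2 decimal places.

-2.95

%ΔQ = (2366 − 5417) / [(5417 + 2366)/2] = -3051/3891.5 = -0.784016…
%ΔP = (85.8 − 65.7) / [(65.7 + 85.8)/2] = 20.1/75.75 = 0.265346…
Arc Ed = %ΔQ / %ΔP = (-3051/3891.5) / (20.1/75.75) = -2.9546…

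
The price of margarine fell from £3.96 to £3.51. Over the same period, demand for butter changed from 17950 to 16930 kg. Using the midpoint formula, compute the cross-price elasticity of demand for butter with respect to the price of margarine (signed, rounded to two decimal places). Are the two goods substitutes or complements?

%ΔQ_{butter} = (16930 − 17950)/avg = -1020/17440 = -0.058486…
%ΔP_{margarine} = (3.51 − 3.96)/avg = -0.45/3.735 = -0.120481…
E_cross = (-1020/17440) / (-0.45/3.735) = 0.4854…
E_cross > 0 ⇒ the goods are substitutes.

0.49; substitutes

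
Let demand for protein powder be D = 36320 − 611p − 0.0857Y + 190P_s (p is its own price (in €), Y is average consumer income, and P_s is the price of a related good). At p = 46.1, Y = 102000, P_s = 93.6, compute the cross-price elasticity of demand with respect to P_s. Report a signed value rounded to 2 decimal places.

At the given values, D = 36320 − 611(46.1) − 0.0857(102000) + 190(93.6) = 17195.5.
∂D/∂P_s = 190.
E = (190) × (93.6/17195.5) = 1.0342…

1.03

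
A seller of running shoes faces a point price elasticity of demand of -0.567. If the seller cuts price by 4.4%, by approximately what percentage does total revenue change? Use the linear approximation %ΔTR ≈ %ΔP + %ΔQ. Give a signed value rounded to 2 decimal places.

%ΔQ ≈ Ed × %ΔP = (-0.567) × (-4.4%) = +2.4948%
%ΔTR ≈ %ΔP + %ΔQ = (-4.4%) + (+2.4948%) = -1.9052%

-1.91%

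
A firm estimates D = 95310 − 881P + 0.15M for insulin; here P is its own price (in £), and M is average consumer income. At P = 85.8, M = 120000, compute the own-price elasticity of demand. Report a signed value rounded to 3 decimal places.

-2.004

At the given values, D = 95310 − 881(85.8) + 0.15(120000) = 37720.2.
∂D/∂P = −881.
E = (-881) × (85.8/37720.2) = -2.00396…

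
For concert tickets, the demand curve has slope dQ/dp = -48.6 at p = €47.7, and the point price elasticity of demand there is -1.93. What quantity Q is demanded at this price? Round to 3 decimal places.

1201.150

Ed = (dQ/dp)·(p/Q) ⇒ Q = (dQ/dp)·p/Ed = (-48.6)·47.7/(-1.93) = 1201.15025…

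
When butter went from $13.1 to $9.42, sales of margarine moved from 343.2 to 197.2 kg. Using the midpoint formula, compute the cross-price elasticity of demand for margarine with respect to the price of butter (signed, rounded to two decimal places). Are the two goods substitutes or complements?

1.65; substitutes

%ΔQ_{margarine} = (197.2 − 343.2)/avg = -146/270.2 = -0.540340…
%ΔP_{butter} = (9.42 − 13.1)/avg = -3.68/11.26 = -0.326820…
E_cross = (-146/270.2) / (-3.68/11.26) = 1.6533…
E_cross > 0 ⇒ the goods are substitutes.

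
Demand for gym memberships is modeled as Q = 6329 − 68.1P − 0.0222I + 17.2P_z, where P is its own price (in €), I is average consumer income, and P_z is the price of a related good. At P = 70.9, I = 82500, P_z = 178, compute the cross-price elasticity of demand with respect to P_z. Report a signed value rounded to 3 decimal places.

1.121

At the given values, Q = 6329 − 68.1(70.9) − 0.0222(82500) + 17.2(178) = 2730.81.
∂Q/∂P_z = 17.2.
E = (17.2) × (178/2730.81) = 1.12113…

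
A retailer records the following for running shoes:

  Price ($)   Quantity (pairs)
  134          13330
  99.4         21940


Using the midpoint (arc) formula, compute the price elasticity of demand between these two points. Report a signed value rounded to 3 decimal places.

%ΔQ = (21940 − 13330) / [(13330 + 21940)/2] = 8610/17635 = 0.488233…
%ΔP = (99.4 − 134) / [(134 + 99.4)/2] = -34.6/116.7 = -0.296486…
Arc Ed = %ΔQ / %ΔP = (8610/17635) / (-34.6/116.7) = -1.64673…

-1.647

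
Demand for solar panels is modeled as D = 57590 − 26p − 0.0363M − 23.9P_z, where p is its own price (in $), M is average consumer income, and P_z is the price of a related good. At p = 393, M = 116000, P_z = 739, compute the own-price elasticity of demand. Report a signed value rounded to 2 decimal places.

At the given values, D = 57590 − 26(393) − 0.0363(116000) − 23.9(739) = 25499.1.
∂D/∂p = −26.
E = (-26) × (393/25499.1) = -0.4007…

-0.40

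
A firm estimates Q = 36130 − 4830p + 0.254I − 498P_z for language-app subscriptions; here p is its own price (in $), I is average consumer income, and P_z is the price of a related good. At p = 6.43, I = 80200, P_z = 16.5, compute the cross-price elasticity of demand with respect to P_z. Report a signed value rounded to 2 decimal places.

-0.48

At the given values, Q = 36130 − 4830(6.43) + 0.254(80200) − 498(16.5) = 17226.9.
∂Q/∂P_z = -498.
E = (-498) × (16.5/17226.9) = -0.4769…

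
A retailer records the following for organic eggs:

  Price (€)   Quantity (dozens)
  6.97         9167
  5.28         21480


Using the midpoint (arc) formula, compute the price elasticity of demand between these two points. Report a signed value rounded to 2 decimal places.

-2.91

%ΔQ = (21480 − 9167) / [(9167 + 21480)/2] = 12313/15323.5 = 0.803537…
%ΔP = (5.28 − 6.97) / [(6.97 + 5.28)/2] = -1.69/6.125 = -0.275918…
Arc Ed = %ΔQ / %ΔP = (12313/15323.5) / (-1.69/6.125) = -2.9122…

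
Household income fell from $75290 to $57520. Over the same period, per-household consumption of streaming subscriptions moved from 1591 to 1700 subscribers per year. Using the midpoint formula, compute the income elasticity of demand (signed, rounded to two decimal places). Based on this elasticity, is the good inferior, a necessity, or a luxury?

-0.25; inferior

%ΔQ = (1700 − 1591)/[( 1591 + 1700)/2] = 109/1645.5 = 0.066241…
%ΔIncome = (57520 − 75290)/[( 75290 + 57520)/2] = -17770/66405 = -0.267600…
E_income = (109/1645.5) / (-17770/66405) = -0.2475…
E_income < 0 ⇒ inferior good.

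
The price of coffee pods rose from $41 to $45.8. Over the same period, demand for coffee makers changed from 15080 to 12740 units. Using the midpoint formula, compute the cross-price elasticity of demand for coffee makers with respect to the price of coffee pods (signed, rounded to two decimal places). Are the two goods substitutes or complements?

-1.52; complements

%ΔQ_{coffee makers} = (12740 − 15080)/avg = -2340/13910 = -0.168224…
%ΔP_{coffee pods} = (45.8 − 41)/avg = 4.8/43.4 = 0.110599…
E_cross = (-2340/13910) / (4.8/43.4) = -1.5210…
E_cross < 0 ⇒ the goods are complements.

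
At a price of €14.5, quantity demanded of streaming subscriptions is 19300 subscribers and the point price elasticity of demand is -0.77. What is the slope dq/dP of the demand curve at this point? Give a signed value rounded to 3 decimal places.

Ed = (dq/dP)·(P/q) ⇒ dq/dP = Ed·q/P = (-0.77)·19300/14.5 = -1024.89655…

-1024.897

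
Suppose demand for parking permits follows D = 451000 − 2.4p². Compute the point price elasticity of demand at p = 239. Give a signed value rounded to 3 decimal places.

-0.873

dD/dp = −2·2.4·p = -1147.2. At p = 239, D = 313909.6.
Ed = (dD/dp)·(p/D) = (-1147.2) × (239/313909.6) = -0.87343…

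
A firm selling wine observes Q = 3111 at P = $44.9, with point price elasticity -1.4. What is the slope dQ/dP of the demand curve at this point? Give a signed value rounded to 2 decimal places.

-97.00

Ed = (dQ/dP)·(P/Q) ⇒ dQ/dP = Ed·Q/P = (-1.4)·3111/44.9 = -97.0022…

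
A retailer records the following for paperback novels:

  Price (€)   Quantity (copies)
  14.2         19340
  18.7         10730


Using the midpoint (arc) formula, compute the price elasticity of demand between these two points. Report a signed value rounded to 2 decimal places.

-2.09

%ΔQ = (10730 − 19340) / [(19340 + 10730)/2] = -8610/15035 = -0.572663…
%ΔP = (18.7 − 14.2) / [(14.2 + 18.7)/2] = 4.5/16.45 = 0.273556…
Arc Ed = %ΔQ / %ΔP = (-8610/15035) / (4.5/16.45) = -2.0934…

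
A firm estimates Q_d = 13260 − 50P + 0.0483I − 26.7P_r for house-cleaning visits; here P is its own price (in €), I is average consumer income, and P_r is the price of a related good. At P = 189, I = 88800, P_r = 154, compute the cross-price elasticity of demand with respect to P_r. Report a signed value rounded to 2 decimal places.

-1.03

At the given values, Q_d = 13260 − 50(189) + 0.0483(88800) − 26.7(154) = 3987.24.
∂Q_d/∂P_r = -26.7.
E = (-26.7) × (154/3987.24) = -1.0312…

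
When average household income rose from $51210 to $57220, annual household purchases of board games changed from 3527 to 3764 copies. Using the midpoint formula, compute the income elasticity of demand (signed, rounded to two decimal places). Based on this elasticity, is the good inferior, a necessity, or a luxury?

%ΔQ = (3764 − 3527)/[( 3527 + 3764)/2] = 237/3645.5 = 0.065011…
%ΔIncome = (57220 − 51210)/[( 51210 + 57220)/2] = 6010/54215 = 0.110854…
E_income = (237/3645.5) / (6010/54215) = 0.5864…
0 < E_income < 1 ⇒ normal good, necessity.

0.59; necessity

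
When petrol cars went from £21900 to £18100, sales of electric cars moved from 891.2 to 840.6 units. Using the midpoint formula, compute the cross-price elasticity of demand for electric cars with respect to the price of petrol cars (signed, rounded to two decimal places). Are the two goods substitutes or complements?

%ΔQ_{electric cars} = (840.6 − 891.2)/avg = -50.6/865.9 = -0.058436…
%ΔP_{petrol cars} = (18100 − 21900)/avg = -3800/20000 = -0.19
E_cross = (-50.6/865.9) / (-3800/20000) = 0.3075…
E_cross > 0 ⇒ the goods are substitutes.

0.31; substitutes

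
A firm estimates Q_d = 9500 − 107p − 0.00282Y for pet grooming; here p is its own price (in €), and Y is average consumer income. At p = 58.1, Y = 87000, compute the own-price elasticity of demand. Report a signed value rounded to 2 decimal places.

-2.05

At the given values, Q_d = 9500 − 107(58.1) − 0.00282(87000) = 3037.96.
∂Q_d/∂p = −107.
E = (-107) × (58.1/3037.96) = -2.0463…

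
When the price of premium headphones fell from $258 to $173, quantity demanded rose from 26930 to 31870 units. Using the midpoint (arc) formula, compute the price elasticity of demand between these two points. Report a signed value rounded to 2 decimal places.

%ΔQ = (31870 − 26930) / [(26930 + 31870)/2] = 4940/29400 = 0.168027…
%ΔP = (173 − 258) / [(258 + 173)/2] = -85/215.5 = -0.394431…
Arc Ed = %ΔQ / %ΔP = (4940/29400) / (-85/215.5) = -0.4259…

-0.43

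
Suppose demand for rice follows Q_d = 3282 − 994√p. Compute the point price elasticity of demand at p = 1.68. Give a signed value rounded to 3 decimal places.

dQ_d/dp = −994/(2√p) = -383.444. At p = 1.68, Q_d = 1993.63.
Ed = (dQ_d/dp)·(p/Q_d) = (-383.444) × (1.68/1993.63) = -0.32312…

-0.323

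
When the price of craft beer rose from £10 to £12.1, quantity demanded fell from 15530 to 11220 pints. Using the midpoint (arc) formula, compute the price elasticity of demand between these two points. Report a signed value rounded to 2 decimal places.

-1.70

%ΔQ = (11220 − 15530) / [(15530 + 11220)/2] = -4310/13375 = -0.322242…
%ΔP = (12.1 − 10) / [(10 + 12.1)/2] = 2.1/11.05 = 0.190045…
Arc Ed = %ΔQ / %ΔP = (-4310/13375) / (2.1/11.05) = -1.6956…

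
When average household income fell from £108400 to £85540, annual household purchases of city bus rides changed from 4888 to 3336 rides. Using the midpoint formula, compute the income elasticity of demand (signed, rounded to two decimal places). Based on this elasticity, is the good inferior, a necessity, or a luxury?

%ΔQ = (3336 − 4888)/[( 4888 + 3336)/2] = -1552/4112 = -0.377431…
%ΔIncome = (85540 − 108400)/[( 108400 + 85540)/2] = -22860/96970 = -0.235743…
E_income = (-1552/4112) / (-22860/96970) = 1.6010…
E_income > 1 ⇒ normal good, luxury.

1.60; luxury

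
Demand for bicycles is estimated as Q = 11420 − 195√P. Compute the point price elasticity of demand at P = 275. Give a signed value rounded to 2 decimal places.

-0.20

dQ/dP = −195/(2√P) = -5.87947. At P = 275, Q = 8186.29.
Ed = (dQ/dP)·(P/Q) = (-5.87947) × (275/8186.29) = -0.1975…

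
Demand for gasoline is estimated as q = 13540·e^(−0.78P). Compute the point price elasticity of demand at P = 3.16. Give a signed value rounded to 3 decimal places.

dq/dP = −0.78·q = -897.975. At P = 3.16, q = 1151.25.
Ed = (dq/dP)·(P/q) = (-897.975) × (3.16/1151.25) = -2.4648

-2.465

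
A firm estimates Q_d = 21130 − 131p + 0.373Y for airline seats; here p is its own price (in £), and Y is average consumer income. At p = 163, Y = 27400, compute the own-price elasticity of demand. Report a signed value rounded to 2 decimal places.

-2.14

At the given values, Q_d = 21130 − 131(163) + 0.373(27400) = 9997.2.
∂Q_d/∂p = −131.
E = (-131) × (163/9997.2) = -2.1358…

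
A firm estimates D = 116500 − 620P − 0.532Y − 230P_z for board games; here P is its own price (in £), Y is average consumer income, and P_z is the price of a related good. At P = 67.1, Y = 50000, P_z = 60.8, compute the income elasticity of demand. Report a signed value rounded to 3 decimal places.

-0.775

At the given values, D = 116500 − 620(67.1) − 0.532(50000) − 230(60.8) = 34314.
∂D/∂Y = -0.532.
E = (-0.532) × (50000/34314) = -0.77519…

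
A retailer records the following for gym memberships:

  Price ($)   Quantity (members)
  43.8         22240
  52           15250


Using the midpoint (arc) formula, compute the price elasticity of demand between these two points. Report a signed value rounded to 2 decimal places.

-2.18

%ΔQ = (15250 − 22240) / [(22240 + 15250)/2] = -6990/18745 = -0.372899…
%ΔP = (52 − 43.8) / [(43.8 + 52)/2] = 8.2/47.9 = 0.171189…
Arc Ed = %ΔQ / %ΔP = (-6990/18745) / (8.2/47.9) = -2.1782…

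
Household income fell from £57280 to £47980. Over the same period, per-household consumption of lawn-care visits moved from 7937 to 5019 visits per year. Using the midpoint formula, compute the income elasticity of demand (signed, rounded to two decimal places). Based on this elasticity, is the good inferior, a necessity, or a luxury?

%ΔQ = (5019 − 7937)/[( 7937 + 5019)/2] = -2918/6478 = -0.450447…
%ΔIncome = (47980 − 57280)/[( 57280 + 47980)/2] = -9300/52630 = -0.176705…
E_income = (-2918/6478) / (-9300/52630) = 2.5491…
E_income > 1 ⇒ normal good, luxury.

2.55; luxury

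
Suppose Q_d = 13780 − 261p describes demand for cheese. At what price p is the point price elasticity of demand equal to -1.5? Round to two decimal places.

Ed = −261p/(13780 − 261p). Set this equal to -1.5:
261p = 1.5·(13780 − 261p) ⇒ 261p(1 + 1.5) = 1.5·13780
p = 1.5·13780 / (261·2.5) = 31.6781…

31.68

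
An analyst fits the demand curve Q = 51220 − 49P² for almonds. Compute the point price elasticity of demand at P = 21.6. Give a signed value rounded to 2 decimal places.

-1.61

dQ/dP = −2·49·P = -2116.8. At P = 21.6, Q = 28358.56.
Ed = (dQ/dP)·(P/Q) = (-2116.8) × (21.6/28358.56) = -1.6123…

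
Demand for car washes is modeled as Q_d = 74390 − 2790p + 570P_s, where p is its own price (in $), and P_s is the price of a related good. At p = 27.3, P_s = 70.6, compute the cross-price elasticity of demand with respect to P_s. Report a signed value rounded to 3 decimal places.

At the given values, Q_d = 74390 − 2790(27.3) + 570(70.6) = 38465.
∂Q_d/∂P_s = 570.
E = (570) × (70.6/38465) = 1.04619…

1.046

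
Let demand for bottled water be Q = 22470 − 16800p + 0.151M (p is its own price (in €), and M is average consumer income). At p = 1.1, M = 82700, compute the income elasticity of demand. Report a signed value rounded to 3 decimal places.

0.758

At the given values, Q = 22470 − 16800(1.1) + 0.151(82700) = 16477.7.
∂Q/∂M = 0.151.
E = (0.151) × (82700/16477.7) = 0.75785…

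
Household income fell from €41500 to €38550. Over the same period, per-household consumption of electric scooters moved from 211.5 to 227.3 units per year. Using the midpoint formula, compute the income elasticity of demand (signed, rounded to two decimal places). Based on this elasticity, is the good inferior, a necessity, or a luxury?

-0.98; inferior

%ΔQ = (227.3 − 211.5)/[( 211.5 + 227.3)/2] = 15.8/219.4 = 0.072014…
%ΔIncome = (38550 − 41500)/[( 41500 + 38550)/2] = -2950/40025 = -0.073703…
E_income = (15.8/219.4) / (-2950/40025) = -0.9770…
E_income < 0 ⇒ inferior good.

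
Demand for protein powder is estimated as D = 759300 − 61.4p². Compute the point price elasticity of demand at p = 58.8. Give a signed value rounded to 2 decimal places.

dD/dp = −2·61.4·p = -7220.64. At p = 58.8, D = 547013.184.
Ed = (dD/dp)·(p/D) = (-7220.64) × (58.8/547013.184) = -0.7761…

-0.78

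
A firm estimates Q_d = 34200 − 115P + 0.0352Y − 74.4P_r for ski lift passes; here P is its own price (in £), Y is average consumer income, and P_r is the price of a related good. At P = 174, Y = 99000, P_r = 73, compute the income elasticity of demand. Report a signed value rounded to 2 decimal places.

0.28

At the given values, Q_d = 34200 − 115(174) + 0.0352(99000) − 74.4(73) = 12243.6.
∂Q_d/∂Y = 0.0352.
E = (0.0352) × (99000/12243.6) = 0.2846…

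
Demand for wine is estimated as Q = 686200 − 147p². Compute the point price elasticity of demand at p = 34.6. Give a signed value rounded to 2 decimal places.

dQ/dp = −2·147·p = -10172.4. At p = 34.6, Q = 510217.48.
Ed = (dQ/dp)·(p/Q) = (-10172.4) × (34.6/510217.48) = -0.6898…

-0.69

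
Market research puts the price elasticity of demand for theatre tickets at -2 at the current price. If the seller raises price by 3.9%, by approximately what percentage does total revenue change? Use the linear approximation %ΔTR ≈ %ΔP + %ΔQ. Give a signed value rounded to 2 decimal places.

%ΔQ ≈ Ed × %ΔP = (-2) × (+3.9%) = -7.8000%
%ΔTR ≈ %ΔP + %ΔQ = (+3.9%) + (-7.8000%) = -3.9000%

-3.90%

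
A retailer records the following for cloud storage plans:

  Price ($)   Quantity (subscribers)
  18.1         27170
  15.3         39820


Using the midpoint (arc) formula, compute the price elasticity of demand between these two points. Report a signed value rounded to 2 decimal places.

%ΔQ = (39820 − 27170) / [(27170 + 39820)/2] = 12650/33495 = 0.377668…
%ΔP = (15.3 − 18.1) / [(18.1 + 15.3)/2] = -2.8/16.7 = -0.167664…
Arc Ed = %ΔQ / %ΔP = (12650/33495) / (-2.8/16.7) = -2.2525…

-2.25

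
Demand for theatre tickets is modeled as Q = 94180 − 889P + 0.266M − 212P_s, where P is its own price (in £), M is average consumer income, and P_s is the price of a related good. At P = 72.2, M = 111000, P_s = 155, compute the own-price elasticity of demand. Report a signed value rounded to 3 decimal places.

-2.408

At the given values, Q = 94180 − 889(72.2) + 0.266(111000) − 212(155) = 26660.2.
∂Q/∂P = −889.
E = (-889) × (72.2/26660.2) = -2.40755…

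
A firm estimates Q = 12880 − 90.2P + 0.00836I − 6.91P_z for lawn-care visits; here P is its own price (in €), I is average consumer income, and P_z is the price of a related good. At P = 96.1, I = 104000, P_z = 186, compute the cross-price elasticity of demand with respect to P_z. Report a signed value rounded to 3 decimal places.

At the given values, Q = 12880 − 90.2(96.1) + 0.00836(104000) − 6.91(186) = 3795.96.
∂Q/∂P_z = -6.91.
E = (-6.91) × (186/3795.96) = -0.33858…

-0.339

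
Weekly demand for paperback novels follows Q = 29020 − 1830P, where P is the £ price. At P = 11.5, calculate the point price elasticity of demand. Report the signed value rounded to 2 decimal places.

-2.64

dQ/dP = −1830. At P = 11.5, Q = 29020 − 1830(11.5) = 7975.
Ed = (dQ/dP)·(P/Q) = −1830 × (11.5/7975) = -2.6388…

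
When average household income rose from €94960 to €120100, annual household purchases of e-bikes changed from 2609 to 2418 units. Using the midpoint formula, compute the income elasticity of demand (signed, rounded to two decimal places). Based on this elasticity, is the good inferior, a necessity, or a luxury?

-0.33; inferior

%ΔQ = (2418 − 2609)/[( 2609 + 2418)/2] = -191/2513.5 = -0.075989…
%ΔIncome = (120100 − 94960)/[( 94960 + 120100)/2] = 25140/107530 = 0.233795…
E_income = (-191/2513.5) / (25140/107530) = -0.3250…
E_income < 0 ⇒ inferior good.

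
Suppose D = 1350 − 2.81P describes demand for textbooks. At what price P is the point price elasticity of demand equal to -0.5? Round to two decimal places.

Ed = −2.81P/(1350 − 2.81P). Set this equal to -0.5:
2.81P = 0.5·(1350 − 2.81P) ⇒ 2.81P(1 + 0.5) = 0.5·1350
P = 0.5·1350 / (2.81·1.5) = 160.1423…

160.14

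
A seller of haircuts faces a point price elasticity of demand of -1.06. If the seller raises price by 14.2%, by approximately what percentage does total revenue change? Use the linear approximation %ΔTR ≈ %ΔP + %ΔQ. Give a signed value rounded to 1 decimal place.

%ΔQ ≈ Ed × %ΔP = (-1.06) × (+14.2%) = -15.0520%
%ΔTR ≈ %ΔP + %ΔQ = (+14.2%) + (-15.0520%) = -0.8520%

-0.9%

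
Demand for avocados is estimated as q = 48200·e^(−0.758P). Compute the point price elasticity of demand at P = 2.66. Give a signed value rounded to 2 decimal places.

-2.02

dq/dP = −0.758·q = -4864.71. At P = 2.66, q = 6417.82.
Ed = (dq/dP)·(P/q) = (-4864.71) × (2.66/6417.82) = -2.0162…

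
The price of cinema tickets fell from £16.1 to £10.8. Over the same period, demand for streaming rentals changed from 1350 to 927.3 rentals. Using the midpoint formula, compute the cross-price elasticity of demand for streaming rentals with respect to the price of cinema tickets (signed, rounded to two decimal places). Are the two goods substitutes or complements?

0.94; substitutes

%ΔQ_{streaming rentals} = (927.3 − 1350)/avg = -422.7/1138.65 = -0.371229…
%ΔP_{cinema tickets} = (10.8 − 16.1)/avg = -5.3/13.45 = -0.394052…
E_cross = (-422.7/1138.65) / (-5.3/13.45) = 0.9420…
E_cross > 0 ⇒ the goods are substitutes.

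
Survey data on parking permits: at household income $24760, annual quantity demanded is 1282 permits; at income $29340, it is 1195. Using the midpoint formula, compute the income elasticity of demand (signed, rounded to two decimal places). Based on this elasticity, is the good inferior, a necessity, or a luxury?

-0.41; inferior

%ΔQ = (1195 − 1282)/[( 1282 + 1195)/2] = -87/1238.5 = -0.070246…
%ΔIncome = (29340 − 24760)/[( 24760 + 29340)/2] = 4580/27050 = 0.169316…
E_income = (-87/1238.5) / (4580/27050) = -0.4148…
E_income < 0 ⇒ inferior good.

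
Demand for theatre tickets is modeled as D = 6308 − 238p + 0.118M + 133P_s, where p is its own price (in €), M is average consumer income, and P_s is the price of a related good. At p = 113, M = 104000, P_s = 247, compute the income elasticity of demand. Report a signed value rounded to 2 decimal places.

At the given values, D = 6308 − 238(113) + 0.118(104000) + 133(247) = 24537.
∂D/∂M = 0.118.
E = (0.118) × (104000/24537) = 0.5001…

0.50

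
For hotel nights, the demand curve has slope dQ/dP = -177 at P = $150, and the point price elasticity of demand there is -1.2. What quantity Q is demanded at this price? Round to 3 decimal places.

Ed = (dQ/dP)·(P/Q) ⇒ Q = (dQ/dP)·P/Ed = (-177)·150/(-1.2) = 22125

22125.000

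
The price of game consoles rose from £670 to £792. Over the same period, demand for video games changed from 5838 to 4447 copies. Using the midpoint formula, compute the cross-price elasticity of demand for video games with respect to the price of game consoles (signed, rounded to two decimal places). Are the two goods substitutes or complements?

-1.62; complements

%ΔQ_{video games} = (4447 − 5838)/avg = -1391/5142.5 = -0.270491…
%ΔP_{game consoles} = (792 − 670)/avg = 122/731 = 0.166894…
E_cross = (-1391/5142.5) / (122/731) = -1.6207…
E_cross < 0 ⇒ the goods are complements.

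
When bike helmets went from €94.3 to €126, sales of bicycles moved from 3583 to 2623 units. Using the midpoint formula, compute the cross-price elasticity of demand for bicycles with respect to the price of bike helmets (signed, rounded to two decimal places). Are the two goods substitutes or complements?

-1.08; complements

%ΔQ_{bicycles} = (2623 − 3583)/avg = -960/3103 = -0.309378…
%ΔP_{bike helmets} = (126 − 94.3)/avg = 31.7/110.15 = 0.287789…
E_cross = (-960/3103) / (31.7/110.15) = -1.0750…
E_cross < 0 ⇒ the goods are complements.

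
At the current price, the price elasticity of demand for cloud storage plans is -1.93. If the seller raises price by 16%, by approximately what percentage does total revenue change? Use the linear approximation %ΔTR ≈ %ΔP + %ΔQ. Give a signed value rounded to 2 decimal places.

-14.88%

%ΔQ ≈ Ed × %ΔP = (-1.93) × (+16%) = -30.8800%
%ΔTR ≈ %ΔP + %ΔQ = (+16%) + (-30.8800%) = -14.8800%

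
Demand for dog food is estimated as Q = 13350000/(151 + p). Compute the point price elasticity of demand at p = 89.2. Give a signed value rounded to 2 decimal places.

dQ/dp = −13350000/(151 + p)² = -231.385. At p = 89.2, Q = 55578.7.
Ed = (dQ/dp)·(p/Q) = (-231.385) × (89.2/55578.7) = -0.3713…

-0.37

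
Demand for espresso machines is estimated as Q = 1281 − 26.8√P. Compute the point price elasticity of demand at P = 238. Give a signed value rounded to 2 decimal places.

-0.24

dQ/dP = −26.8/(2√P) = -0.868593. At P = 238, Q = 867.55.
Ed = (dQ/dP)·(P/Q) = (-0.868593) × (238/867.55) = -0.2382…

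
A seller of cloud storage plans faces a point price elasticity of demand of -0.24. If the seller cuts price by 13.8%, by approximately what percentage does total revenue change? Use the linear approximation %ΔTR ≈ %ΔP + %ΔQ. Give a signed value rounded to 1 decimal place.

-10.5%

%ΔQ ≈ Ed × %ΔP = (-0.24) × (-13.8%) = +3.3120%
%ΔTR ≈ %ΔP + %ΔQ = (-13.8%) + (+3.3120%) = -10.4880%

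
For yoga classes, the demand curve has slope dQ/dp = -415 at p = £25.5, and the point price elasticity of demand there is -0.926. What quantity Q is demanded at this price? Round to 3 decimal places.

11428.186

Ed = (dQ/dp)·(p/Q) ⇒ Q = (dQ/dp)·p/Ed = (-415)·25.5/(-0.926) = 11428.18574…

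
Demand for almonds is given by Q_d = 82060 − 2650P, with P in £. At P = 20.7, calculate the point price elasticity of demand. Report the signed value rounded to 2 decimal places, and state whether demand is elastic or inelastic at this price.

dQ_d/dP = −2650. At P = 20.7, Q_d = 82060 − 2650(20.7) = 27205.
Ed = (dQ_d/dP)·(P/Q_d) = −2650 × (20.7/27205) = -2.0163…
|Ed| = 2.02 > 1, so demand is elastic.

-2.02; elastic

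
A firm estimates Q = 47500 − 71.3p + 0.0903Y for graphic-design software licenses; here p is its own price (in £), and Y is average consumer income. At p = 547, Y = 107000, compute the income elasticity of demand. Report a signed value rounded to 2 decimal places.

At the given values, Q = 47500 − 71.3(547) + 0.0903(107000) = 18161.
∂Q/∂Y = 0.0903.
E = (0.0903) × (107000/18161) = 0.5320…

0.53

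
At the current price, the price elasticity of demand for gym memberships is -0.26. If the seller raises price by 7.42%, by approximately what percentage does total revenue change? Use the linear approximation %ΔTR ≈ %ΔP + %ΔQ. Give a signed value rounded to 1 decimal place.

%ΔQ ≈ Ed × %ΔP = (-0.26) × (+7.42%) = -1.9292%
%ΔTR ≈ %ΔP + %ΔQ = (+7.42%) + (-1.9292%) = +5.4908%

+5.5%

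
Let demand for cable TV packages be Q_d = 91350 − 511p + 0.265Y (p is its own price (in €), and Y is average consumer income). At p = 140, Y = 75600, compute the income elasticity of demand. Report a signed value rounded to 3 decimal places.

At the given values, Q_d = 91350 − 511(140) + 0.265(75600) = 39844.
∂Q_d/∂Y = 0.265.
E = (0.265) × (75600/39844) = 0.50281…

0.503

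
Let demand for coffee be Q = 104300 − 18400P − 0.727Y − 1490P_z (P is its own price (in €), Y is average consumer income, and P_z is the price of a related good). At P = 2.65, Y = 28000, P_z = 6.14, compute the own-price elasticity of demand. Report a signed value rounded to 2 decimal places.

-1.87

At the given values, Q = 104300 − 18400(2.65) − 0.727(28000) − 1490(6.14) = 26035.4.
∂Q/∂P = −18400.
E = (-18400) × (2.65/26035.4) = -1.8728…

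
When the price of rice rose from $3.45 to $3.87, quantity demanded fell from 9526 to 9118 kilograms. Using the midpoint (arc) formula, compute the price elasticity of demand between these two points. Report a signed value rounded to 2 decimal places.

-0.38

%ΔQ = (9118 − 9526) / [(9526 + 9118)/2] = -408/9322 = -0.043767…
%ΔP = (3.87 − 3.45) / [(3.45 + 3.87)/2] = 0.42/3.66 = 0.114754…
Arc Ed = %ΔQ / %ΔP = (-408/9322) / (0.42/3.66) = -0.3814…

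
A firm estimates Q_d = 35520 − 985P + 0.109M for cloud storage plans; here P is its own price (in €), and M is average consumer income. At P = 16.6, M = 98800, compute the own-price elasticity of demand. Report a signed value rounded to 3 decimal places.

At the given values, Q_d = 35520 − 985(16.6) + 0.109(98800) = 29938.2.
∂Q_d/∂P = −985.
E = (-985) × (16.6/29938.2) = -0.54615…

-0.546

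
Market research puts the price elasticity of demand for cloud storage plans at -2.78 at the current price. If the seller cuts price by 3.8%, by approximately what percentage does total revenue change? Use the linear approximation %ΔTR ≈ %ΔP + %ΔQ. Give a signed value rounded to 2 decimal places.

+6.76%

%ΔQ ≈ Ed × %ΔP = (-2.78) × (-3.8%) = +10.5640%
%ΔTR ≈ %ΔP + %ΔQ = (-3.8%) + (+10.5640%) = +6.7640%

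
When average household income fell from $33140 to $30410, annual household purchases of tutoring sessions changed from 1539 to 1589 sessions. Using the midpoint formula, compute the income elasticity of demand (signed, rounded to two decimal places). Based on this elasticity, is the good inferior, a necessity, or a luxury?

%ΔQ = (1589 − 1539)/[( 1539 + 1589)/2] = 50/1564 = 0.031969…
%ΔIncome = (30410 − 33140)/[( 33140 + 30410)/2] = -2730/31775 = -0.085916…
E_income = (50/1564) / (-2730/31775) = -0.3720…
E_income < 0 ⇒ inferior good.

-0.37; inferior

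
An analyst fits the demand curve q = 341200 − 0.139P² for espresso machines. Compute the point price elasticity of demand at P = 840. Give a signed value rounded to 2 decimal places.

dq/dP = −2·0.139·P = -233.52. At P = 840, q = 243121.6.
Ed = (dq/dP)·(P/q) = (-233.52) × (840/243121.6) = -0.8068…

-0.81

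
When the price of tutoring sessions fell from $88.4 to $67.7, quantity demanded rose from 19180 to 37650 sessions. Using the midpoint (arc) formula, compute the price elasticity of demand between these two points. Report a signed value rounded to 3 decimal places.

-2.451

%ΔQ = (37650 − 19180) / [(19180 + 37650)/2] = 18470/28415 = 0.650008…
%ΔP = (67.7 − 88.4) / [(88.4 + 67.7)/2] = -20.7/78.05 = -0.265214…
Arc Ed = %ΔQ / %ΔP = (18470/28415) / (-20.7/78.05) = -2.45087…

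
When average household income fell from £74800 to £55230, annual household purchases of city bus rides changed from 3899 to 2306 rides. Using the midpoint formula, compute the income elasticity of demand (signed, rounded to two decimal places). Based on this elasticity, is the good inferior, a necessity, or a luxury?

%ΔQ = (2306 − 3899)/[( 3899 + 2306)/2] = -1593/3102.5 = -0.513456…
%ΔIncome = (55230 − 74800)/[( 74800 + 55230)/2] = -19570/65015 = -0.301007…
E_income = (-1593/3102.5) / (-19570/65015) = 1.7057…
E_income > 1 ⇒ normal good, luxury.

1.71; luxury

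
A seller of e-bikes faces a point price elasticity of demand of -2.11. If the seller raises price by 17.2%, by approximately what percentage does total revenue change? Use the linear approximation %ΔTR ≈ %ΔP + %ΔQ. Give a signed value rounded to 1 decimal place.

-19.1%

%ΔQ ≈ Ed × %ΔP = (-2.11) × (+17.2%) = -36.2920%
%ΔTR ≈ %ΔP + %ΔQ = (+17.2%) + (-36.2920%) = -19.0920%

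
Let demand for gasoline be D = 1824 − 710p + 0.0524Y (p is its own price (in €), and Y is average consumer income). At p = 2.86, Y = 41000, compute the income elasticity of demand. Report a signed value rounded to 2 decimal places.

1.11

At the given values, D = 1824 − 710(2.86) + 0.0524(41000) = 1941.8.
∂D/∂Y = 0.0524.
E = (0.0524) × (41000/1941.8) = 1.1063…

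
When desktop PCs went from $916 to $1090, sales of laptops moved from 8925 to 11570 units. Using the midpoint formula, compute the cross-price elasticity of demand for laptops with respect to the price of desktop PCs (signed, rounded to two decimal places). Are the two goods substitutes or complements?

1.49; substitutes

%ΔQ_{laptops} = (11570 − 8925)/avg = 2645/10247.5 = 0.258111…
%ΔP_{desktop PCs} = (1090 − 916)/avg = 174/1003 = 0.173479…
E_cross = (2645/10247.5) / (174/1003) = 1.4878…
E_cross > 0 ⇒ the goods are substitutes.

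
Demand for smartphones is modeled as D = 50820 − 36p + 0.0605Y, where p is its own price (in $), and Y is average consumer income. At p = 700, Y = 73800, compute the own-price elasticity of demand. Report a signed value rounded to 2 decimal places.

At the given values, D = 50820 − 36(700) + 0.0605(73800) = 30084.9.
∂D/∂p = −36.
E = (-36) × (700/30084.9) = -0.8376…

-0.84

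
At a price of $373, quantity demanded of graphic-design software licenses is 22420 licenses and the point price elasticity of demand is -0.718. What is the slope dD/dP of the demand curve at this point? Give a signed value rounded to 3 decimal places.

Ed = (dD/dP)·(P/D) ⇒ dD/dP = Ed·D/P = (-0.718)·22420/373 = -43.15699…

-43.157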